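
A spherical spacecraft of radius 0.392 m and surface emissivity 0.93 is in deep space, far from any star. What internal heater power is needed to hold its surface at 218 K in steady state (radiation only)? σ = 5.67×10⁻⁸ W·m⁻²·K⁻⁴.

P = εσ·4πr²·T⁴.
4πr² = 1.931 m²; T⁴ = 2.259×10⁹ K⁴.
P = 0.93·5.67×10⁻⁸·1.931·2.259×10⁹.

P ≈ 230 W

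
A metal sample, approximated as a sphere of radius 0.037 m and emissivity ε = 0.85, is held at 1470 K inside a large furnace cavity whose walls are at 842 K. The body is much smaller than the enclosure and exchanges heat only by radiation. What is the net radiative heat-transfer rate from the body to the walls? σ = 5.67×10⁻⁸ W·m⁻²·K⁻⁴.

For a small grey body in a large enclosure: P_net = εσA(T_body⁴ − T_wall⁴).
A = 4πr² = 0.01720 m²; T_body⁴ − T_wall⁴ = 4.669×10¹² − 5.026×10¹¹ = 4.167×10¹² K⁴.
|P_net| = 0.85·5.67×10⁻⁸·0.01720·4.167×10¹².

P_net ≈ 3450 W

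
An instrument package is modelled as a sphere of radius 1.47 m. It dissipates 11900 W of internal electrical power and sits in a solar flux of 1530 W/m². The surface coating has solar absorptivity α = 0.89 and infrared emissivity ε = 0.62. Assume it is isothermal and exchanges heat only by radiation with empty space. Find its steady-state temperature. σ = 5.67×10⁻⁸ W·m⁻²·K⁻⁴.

T ≈ 386 K

At steady state, absorbed solar power + internal power = radiated power.
Absorbed: α·S·A_cross = 0.89·1530·6.789 = 9244 W (cross-section πr²).
Total input = 9244 + 11900 = 21140 W.
Radiated: εσ·A_surf·T⁴ with A_surf = 4πr² = 27.15 m².
T⁴ = 21140/(0.62·5.67×10⁻⁸·27.15) = 2.215×10¹⁰ K⁴.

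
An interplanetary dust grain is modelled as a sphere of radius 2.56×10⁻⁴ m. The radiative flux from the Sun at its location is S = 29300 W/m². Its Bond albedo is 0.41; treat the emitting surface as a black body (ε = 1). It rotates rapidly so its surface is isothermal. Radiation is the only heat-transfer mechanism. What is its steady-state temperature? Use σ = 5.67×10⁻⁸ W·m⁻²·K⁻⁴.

At equilibrium, absorbed power = emitted power.
Absorbing cross-section = πr² = 2.059×10⁻⁷ m²; emitting surface = 4πr² = 8.235×10⁻⁷ m² (ratio 4).
(1−a)S·A_cross = εσ·A_surf·T⁴  ⇒  T⁴ = (1−a)S/(4σ).
T⁴ = 0.590·29300/(4·5.67×10⁻⁸) = 7.622×10¹⁰ K⁴.
T = (7.622×10¹⁰)^(1/4).

T ≈ 525 K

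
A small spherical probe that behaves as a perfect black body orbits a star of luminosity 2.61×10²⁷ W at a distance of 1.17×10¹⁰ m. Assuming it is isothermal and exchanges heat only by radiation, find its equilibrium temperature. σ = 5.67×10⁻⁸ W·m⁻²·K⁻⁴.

First find the stellar flux at distance d: S = L/(4πd²) = 2.61×10²⁷/(4π·(1.17×10¹⁰)²) = 1.517×10⁶ W/m².
For an isothermal sphere, absorbed (1−a)S·πr² = emitted σ·4πr²·T⁴, so T⁴ = (1−a)S/(4σ).
T⁴ = 1.00·1.517×10⁶/(4·5.67×10⁻⁸) = 6.690×10¹² K⁴.

T ≈ 1610 K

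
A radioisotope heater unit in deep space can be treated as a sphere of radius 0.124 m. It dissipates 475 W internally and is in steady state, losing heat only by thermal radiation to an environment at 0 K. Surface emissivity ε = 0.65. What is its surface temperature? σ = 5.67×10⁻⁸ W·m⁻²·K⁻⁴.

Steady state: internal power = radiated power, P = εσA T⁴.
Radiating area A = 4πr² = 0.1932 m².
T⁴ = P/(εσA) = 475/(0.65·5.67×10⁻⁸·0.1932) = 6.670×10¹⁰ K⁴.
T = (6.670×10¹⁰)^(1/4).

T ≈ 508 K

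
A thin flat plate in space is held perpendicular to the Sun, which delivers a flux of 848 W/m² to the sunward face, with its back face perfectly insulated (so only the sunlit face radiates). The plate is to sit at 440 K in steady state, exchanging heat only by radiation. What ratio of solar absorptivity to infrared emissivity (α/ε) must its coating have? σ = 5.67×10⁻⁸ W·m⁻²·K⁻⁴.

Balance: αS·A = εσ·1A·T⁴ ⇒ α/ε = σT⁴/S.
α/ε = 5.67×10⁻⁸·(440)⁴/848 = 5.67×10⁻⁸·3.748×10¹⁰/848.

α/ε ≈ 2.51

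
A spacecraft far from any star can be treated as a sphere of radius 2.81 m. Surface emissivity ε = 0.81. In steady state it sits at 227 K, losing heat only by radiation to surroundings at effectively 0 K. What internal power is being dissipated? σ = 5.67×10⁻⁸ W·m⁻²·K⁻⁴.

Steady state: P = εσA T⁴.
A = 4πr² = 99.23 m²; T⁴ = (227)⁴ = 2.655×10⁹ K⁴.
P = 0.81 × 5.67×10⁻⁸ × 99.23 × 2.655×10⁹.

P ≈ 12100 W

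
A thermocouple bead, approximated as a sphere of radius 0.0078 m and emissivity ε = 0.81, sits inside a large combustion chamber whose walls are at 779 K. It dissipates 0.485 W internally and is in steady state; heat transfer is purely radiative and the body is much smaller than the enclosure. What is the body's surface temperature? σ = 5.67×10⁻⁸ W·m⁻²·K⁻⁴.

T ≈ 786 K

For a small grey body in a large enclosure, net radiated power = εσA(T⁴ − T_w⁴).
Steady state: P = εσA(T⁴ − T_w⁴) with A = 4πr² = 7.645×10⁻⁴ m².
T⁴ = P/(εσA) + T_w⁴ = 0.485/(0.81·5.67×10⁻⁸·7.645×10⁻⁴) + (779)⁴
    = 1.381×10¹⁰ + 3.683×10¹¹ = 3.821×10¹¹ K⁴.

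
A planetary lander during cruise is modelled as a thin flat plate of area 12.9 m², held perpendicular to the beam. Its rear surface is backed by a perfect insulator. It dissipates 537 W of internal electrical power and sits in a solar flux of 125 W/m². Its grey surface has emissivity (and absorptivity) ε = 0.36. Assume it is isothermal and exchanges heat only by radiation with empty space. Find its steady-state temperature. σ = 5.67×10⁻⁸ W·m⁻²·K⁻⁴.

At steady state, absorbed solar power + internal power = radiated power.
Absorbed: α·S·A_cross = 0.36·125·12.90 = 580.5 W (cross-section A).
Total input = 580.5 + 537 = 1118 W.
Radiated: εσ·A_surf·T⁴ with A_surf = A = 12.90 m².
T⁴ = 1118/(0.36·5.67×10⁻⁸·12.90) = 4.244×10⁹ K⁴.

T ≈ 255 K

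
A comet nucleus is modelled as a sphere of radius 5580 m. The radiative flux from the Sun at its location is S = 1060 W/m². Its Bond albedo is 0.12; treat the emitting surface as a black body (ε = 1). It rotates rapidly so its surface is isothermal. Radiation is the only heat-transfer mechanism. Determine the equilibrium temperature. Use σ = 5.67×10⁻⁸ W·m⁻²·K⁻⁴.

At equilibrium, absorbed power = emitted power.
Absorbing cross-section = πr² = 9.782×10⁷ m²; emitting surface = 4πr² = 3.913×10⁸ m² (ratio 4).
(1−a)S·A_cross = εσ·A_surf·T⁴  ⇒  T⁴ = (1−a)S/(4σ).
T⁴ = 0.880·1060/(4·5.67×10⁻⁸) = 4.113×10⁹ K⁴.
T = (4.113×10⁹)^(1/4).

T ≈ 253 K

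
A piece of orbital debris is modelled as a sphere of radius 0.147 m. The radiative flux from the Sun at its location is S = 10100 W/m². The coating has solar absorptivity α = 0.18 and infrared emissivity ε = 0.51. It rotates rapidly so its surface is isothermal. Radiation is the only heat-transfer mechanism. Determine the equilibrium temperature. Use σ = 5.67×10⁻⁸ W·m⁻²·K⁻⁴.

T ≈ 354 K

At equilibrium, absorbed power = emitted power.
Absorbing cross-section = πr² = 0.06789 m²; emitting surface = 4πr² = 0.2715 m² (ratio 4).
αS·A_cross = εσ·A_surf·T⁴  ⇒  T⁴ = αS/(ε·4σ).
T⁴ = 0.180·10100/(0.51·4·5.67×10⁻⁸) = 1.572×10¹⁰ K⁴.
T = (1.572×10¹⁰)^(1/4).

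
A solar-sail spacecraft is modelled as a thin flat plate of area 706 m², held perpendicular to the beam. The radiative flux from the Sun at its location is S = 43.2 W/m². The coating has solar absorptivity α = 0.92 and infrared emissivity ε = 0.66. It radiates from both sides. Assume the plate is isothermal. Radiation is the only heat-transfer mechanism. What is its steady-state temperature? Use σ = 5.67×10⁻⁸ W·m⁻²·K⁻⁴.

T ≈ 152 K

At equilibrium, absorbed power = emitted power.
Absorbing cross-section = A = 706.0 m²; emitting surface = 2A = 1412 m² (ratio 2).
αS·A_cross = εσ·A_surf·T⁴  ⇒  T⁴ = αS/(ε·2σ).
T⁴ = 0.920·43.2/(0.66·2·5.67×10⁻⁸) = 5.310×10⁸ K⁴.
T = (5.310×10⁸)^(1/4).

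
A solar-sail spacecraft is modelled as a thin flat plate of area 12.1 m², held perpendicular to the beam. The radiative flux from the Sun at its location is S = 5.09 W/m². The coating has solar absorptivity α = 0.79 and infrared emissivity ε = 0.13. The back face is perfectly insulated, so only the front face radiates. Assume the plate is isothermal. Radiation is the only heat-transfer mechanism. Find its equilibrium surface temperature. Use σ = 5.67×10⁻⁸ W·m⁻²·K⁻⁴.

T ≈ 153 K

At equilibrium, absorbed power = emitted power.
Absorbing cross-section = A = 12.10 m²; emitting surface = A = 12.10 m² (ratio 1).
αS·A_cross = εσ·A_surf·T⁴  ⇒  T⁴ = αS/(ε·1σ).
T⁴ = 0.790·5.09/(0.13·1·5.67×10⁻⁸) = 5.455×10⁸ K⁴.
T = (5.455×10⁸)^(1/4).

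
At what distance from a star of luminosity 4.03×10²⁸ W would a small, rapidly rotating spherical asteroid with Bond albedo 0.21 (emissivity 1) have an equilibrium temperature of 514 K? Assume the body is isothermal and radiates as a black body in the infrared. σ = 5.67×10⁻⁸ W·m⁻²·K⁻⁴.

For an isothermal black-emitting sphere, (1−a)S·πr² = σ·4πr²·T⁴ ⇒ S = 4σT⁴/(1−a).
S = 4·5.67×10⁻⁸·(514)⁴/0.790 = 20040 W/m².
Flux falls as S = L/(4πd²), so d = √(L/(4πS)) = √(4.03×10²⁸/(4π·20040)).

d ≈ 4.00×10¹¹ m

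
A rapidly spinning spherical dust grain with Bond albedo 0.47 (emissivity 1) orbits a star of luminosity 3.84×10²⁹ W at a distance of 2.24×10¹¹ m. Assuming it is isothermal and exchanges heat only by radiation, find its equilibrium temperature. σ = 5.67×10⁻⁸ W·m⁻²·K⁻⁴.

First find the stellar flux at distance d: S = L/(4πd²) = 3.84×10²⁹/(4π·(2.24×10¹¹)²) = 6.090×10⁵ W/m².
For an isothermal sphere, absorbed (1−a)S·πr² = emitted σ·4πr²·T⁴, so T⁴ = (1−a)S/(4σ).
T⁴ = 0.530·6.090×10⁵/(4·5.67×10⁻⁸) = 1.423×10¹² K⁴.

T ≈ 1090 K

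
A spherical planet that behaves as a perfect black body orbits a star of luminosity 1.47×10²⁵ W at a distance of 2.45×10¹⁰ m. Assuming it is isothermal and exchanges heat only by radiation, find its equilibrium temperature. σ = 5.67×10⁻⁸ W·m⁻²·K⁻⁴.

T ≈ 304 K

First find the stellar flux at distance d: S = L/(4πd²) = 1.47×10²⁵/(4π·(2.45×10¹⁰)²) = 1949 W/m².
For an isothermal sphere, absorbed (1−a)S·πr² = emitted σ·4πr²·T⁴, so T⁴ = (1−a)S/(4σ).
T⁴ = 1.00·1949/(4·5.67×10⁻⁸) = 8.593×10⁹ K⁴.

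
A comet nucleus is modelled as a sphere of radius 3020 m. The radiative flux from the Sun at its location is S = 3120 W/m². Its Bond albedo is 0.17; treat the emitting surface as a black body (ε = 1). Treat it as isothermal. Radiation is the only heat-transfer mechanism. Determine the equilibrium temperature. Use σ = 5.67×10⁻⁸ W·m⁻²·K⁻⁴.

T ≈ 327 K

At equilibrium, absorbed power = emitted power.
Absorbing cross-section = πr² = 2.865×10⁷ m²; emitting surface = 4πr² = 1.146×10⁸ m² (ratio 4).
(1−a)S·A_cross = εσ·A_surf·T⁴  ⇒  T⁴ = (1−a)S/(4σ).
T⁴ = 0.830·3120/(4·5.67×10⁻⁸) = 1.142×10¹⁰ K⁴.
T = (1.142×10¹⁰)^(1/4).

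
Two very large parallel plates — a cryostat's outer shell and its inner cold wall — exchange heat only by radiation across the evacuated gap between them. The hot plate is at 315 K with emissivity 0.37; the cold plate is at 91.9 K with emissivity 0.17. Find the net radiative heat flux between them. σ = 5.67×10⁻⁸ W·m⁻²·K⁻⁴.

q ≈ 73.1 W/m²

For two infinite grey parallel plates, q = σ(T₁⁴ − T₂⁴)/(1/ε₁ + 1/ε₂ − 1).
T₁⁴ − T₂⁴ = 9.846×10⁹ − 7.133×10⁷ = 9.774×10⁹ K⁴.
1/ε₁ + 1/ε₂ − 1 = 2.703 + 5.882 − 1 = 7.585.
q = 5.67×10⁻⁸ × 9.774×10⁹ / 7.585.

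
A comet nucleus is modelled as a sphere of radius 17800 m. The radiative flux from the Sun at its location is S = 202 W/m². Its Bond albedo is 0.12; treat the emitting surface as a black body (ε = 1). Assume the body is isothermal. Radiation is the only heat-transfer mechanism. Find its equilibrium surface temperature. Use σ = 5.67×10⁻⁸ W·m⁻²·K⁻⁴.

At equilibrium, absorbed power = emitted power.
Absorbing cross-section = πr² = 9.954×10⁸ m²; emitting surface = 4πr² = 3.982×10⁹ m² (ratio 4).
(1−a)S·A_cross = εσ·A_surf·T⁴  ⇒  T⁴ = (1−a)S/(4σ).
T⁴ = 0.880·202/(4·5.67×10⁻⁸) = 7.838×10⁸ K⁴.
T = (7.838×10⁸)^(1/4).

T ≈ 167 K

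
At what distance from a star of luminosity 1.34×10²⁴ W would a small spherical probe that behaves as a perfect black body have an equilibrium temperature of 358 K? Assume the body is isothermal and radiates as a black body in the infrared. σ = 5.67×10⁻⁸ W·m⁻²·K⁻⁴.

d ≈ 5.35×10⁹ m

For an isothermal black-emitting sphere, (1−a)S·πr² = σ·4πr²·T⁴ ⇒ S = 4σT⁴/(1−a).
S = 4·5.67×10⁻⁸·(358)⁴/1.00 = 3725 W/m².
Flux falls as S = L/(4πd²), so d = √(L/(4πS)) = √(1.34×10²⁴/(4π·3725)).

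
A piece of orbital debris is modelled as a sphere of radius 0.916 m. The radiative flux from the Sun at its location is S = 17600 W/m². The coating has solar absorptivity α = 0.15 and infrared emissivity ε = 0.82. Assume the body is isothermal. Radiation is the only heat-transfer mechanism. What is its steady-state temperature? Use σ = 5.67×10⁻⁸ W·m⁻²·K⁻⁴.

At equilibrium, absorbed power = emitted power.
Absorbing cross-section = πr² = 2.636 m²; emitting surface = 4πr² = 10.54 m² (ratio 4).
αS·A_cross = εσ·A_surf·T⁴  ⇒  T⁴ = αS/(ε·4σ).
T⁴ = 0.150·17600/(0.82·4·5.67×10⁻⁸) = 1.420×10¹⁰ K⁴.
T = (1.420×10¹⁰)^(1/4).

T ≈ 345 K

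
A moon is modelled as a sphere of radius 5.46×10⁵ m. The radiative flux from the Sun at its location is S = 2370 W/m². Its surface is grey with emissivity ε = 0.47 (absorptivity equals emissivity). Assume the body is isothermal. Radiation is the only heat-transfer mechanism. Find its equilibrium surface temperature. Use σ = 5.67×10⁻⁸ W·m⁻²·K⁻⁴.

T ≈ 320 K

At equilibrium, absorbed power = emitted power.
Absorbing cross-section = πr² = 9.366×10¹¹ m²; emitting surface = 4πr² = 3.746×10¹² m² (ratio 4).
εS·A_cross = εσ·A_surf·T⁴  ⇒  T⁴ = S/(4σ)   (ε cancels).
T⁴ = 2370/(4·5.67×10⁻⁸) = 1.045×10¹⁰ K⁴.
T = (1.045×10¹⁰)^(1/4).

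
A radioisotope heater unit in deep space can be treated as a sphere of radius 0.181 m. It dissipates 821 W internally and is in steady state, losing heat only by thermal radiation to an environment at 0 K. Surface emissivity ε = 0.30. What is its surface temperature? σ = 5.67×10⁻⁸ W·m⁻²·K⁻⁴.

T ≈ 585 K

Steady state: internal power = radiated power, P = εσA T⁴.
Radiating area A = 4πr² = 0.4117 m².
T⁴ = P/(εσA) = 821/(0.30·5.67×10⁻⁸·0.4117) = 1.172×10¹¹ K⁴.
T = (1.172×10¹¹)^(1/4).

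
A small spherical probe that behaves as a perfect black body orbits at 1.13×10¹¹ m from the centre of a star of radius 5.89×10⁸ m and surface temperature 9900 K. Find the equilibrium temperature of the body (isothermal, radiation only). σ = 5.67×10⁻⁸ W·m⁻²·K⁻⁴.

T ≈ 505 K

The star's surface emits σT_*⁴; at distance d the flux is S = σT_*⁴(R_*/d)².
S = 5.67×10⁻⁸·(9900)⁴·(5.89×10⁸/1.13×10¹¹)² = 14800 W/m².
For an isothermal sphere T⁴ = (1−a)S/(4σ) = 6.525×10¹⁰ K⁴.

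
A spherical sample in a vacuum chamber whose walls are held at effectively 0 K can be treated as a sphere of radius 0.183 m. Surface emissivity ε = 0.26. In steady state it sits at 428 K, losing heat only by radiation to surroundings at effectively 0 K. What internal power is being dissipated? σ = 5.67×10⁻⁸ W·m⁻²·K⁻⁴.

Steady state: P = εσA T⁴.
A = 4πr² = 0.4208 m²; T⁴ = (428)⁴ = 3.356×10¹⁰ K⁴.
P = 0.26 × 5.67×10⁻⁸ × 0.4208 × 3.356×10¹⁰.

P ≈ 208 W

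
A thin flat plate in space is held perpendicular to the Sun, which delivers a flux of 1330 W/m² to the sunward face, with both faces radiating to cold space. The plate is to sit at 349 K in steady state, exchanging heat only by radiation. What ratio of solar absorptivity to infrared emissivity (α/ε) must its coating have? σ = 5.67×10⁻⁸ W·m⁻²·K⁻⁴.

α/ε ≈ 1.26

Balance: αS·A = εσ·2A·T⁴ ⇒ α/ε = 2σT⁴/S.
α/ε = 2·5.67×10⁻⁸·(349)⁴/1330 = 2·5.67×10⁻⁸·1.484×10¹⁰/1330.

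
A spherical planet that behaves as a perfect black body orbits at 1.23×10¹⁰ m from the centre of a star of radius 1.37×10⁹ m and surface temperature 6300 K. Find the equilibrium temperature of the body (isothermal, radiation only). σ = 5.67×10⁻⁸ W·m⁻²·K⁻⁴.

The star's surface emits σT_*⁴; at distance d the flux is S = σT_*⁴(R_*/d)².
S = 5.67×10⁻⁸·(6300)⁴·(1.37×10⁹/1.23×10¹⁰)² = 1.108×10⁶ W/m².
For an isothermal sphere T⁴ = (1−a)S/(4σ) = 4.886×10¹² K⁴.

T ≈ 1490 K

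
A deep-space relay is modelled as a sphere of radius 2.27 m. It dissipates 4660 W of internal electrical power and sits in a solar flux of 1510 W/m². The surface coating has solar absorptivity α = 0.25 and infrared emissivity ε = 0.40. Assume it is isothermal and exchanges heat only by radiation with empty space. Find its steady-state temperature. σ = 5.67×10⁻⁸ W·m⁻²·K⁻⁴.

At steady state, absorbed solar power + internal power = radiated power.
Absorbed: α·S·A_cross = 0.25·1510·16.19 = 6111 W (cross-section πr²).
Total input = 6111 + 4660 = 10770 W.
Radiated: εσ·A_surf·T⁴ with A_surf = 4πr² = 64.75 m².
T⁴ = 10770/(0.40·5.67×10⁻⁸·64.75) = 7.334×10⁹ K⁴.

T ≈ 293 K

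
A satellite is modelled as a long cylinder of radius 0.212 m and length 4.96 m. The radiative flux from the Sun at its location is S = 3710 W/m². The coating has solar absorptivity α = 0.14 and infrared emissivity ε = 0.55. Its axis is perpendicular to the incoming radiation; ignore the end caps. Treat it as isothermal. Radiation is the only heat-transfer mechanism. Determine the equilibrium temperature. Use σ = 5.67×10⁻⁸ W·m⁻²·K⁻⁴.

At equilibrium, absorbed power = emitted power.
Absorbing cross-section = 2rL = 2.103 m²; emitting surface = 2πrL = 6.607 m² (ratio π).
αS·A_cross = εσ·A_surf·T⁴  ⇒  T⁴ = αS/(ε·πσ).
T⁴ = 0.140·3710/(0.55·π·5.67×10⁻⁸) = 5.302×10⁹ K⁴.
T = (5.302×10⁹)^(1/4).

T ≈ 270 K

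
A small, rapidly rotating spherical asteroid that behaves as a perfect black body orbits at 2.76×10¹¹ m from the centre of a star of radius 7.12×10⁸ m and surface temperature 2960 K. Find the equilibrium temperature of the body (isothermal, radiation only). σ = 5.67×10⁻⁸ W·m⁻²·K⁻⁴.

The star's surface emits σT_*⁴; at distance d the flux is S = σT_*⁴(R_*/d)².
S = 5.67×10⁻⁸·(2960)⁴·(7.12×10⁸/2.76×10¹¹)² = 28.97 W/m².
For an isothermal sphere T⁴ = (1−a)S/(4σ) = 1.277×10⁸ K⁴.

T ≈ 106 K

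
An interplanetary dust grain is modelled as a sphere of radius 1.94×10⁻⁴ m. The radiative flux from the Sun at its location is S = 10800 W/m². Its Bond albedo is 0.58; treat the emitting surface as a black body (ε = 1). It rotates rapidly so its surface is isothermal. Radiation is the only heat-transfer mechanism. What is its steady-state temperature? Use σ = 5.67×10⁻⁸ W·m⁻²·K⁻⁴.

T ≈ 376 K

At equilibrium, absorbed power = emitted power.
Absorbing cross-section = πr² = 1.182×10⁻⁷ m²; emitting surface = 4πr² = 4.729×10⁻⁷ m² (ratio 4).
(1−a)S·A_cross = εσ·A_surf·T⁴  ⇒  T⁴ = (1−a)S/(4σ).
T⁴ = 0.420·10800/(4·5.67×10⁻⁸) = 2.000×10¹⁰ K⁴.
T = (2.000×10¹⁰)^(1/4).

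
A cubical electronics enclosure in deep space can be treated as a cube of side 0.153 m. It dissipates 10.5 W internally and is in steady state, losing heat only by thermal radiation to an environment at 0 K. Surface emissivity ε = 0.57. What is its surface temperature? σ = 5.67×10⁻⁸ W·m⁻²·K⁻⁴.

Steady state: internal power = radiated power, P = εσA T⁴.
Radiating area A = 6L² = 0.1405 m².
T⁴ = P/(εσA) = 10.5/(0.57·5.67×10⁻⁸·0.1405) = 2.313×10⁹ K⁴.
T = (2.313×10⁹)^(1/4).

T ≈ 219 K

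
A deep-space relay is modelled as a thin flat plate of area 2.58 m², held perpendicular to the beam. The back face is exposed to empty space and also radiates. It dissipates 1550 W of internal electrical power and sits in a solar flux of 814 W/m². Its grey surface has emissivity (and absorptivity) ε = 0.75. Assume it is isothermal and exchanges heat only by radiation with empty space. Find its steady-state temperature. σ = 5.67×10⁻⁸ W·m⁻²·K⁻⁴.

At steady state, absorbed solar power + internal power = radiated power.
Absorbed: α·S·A_cross = 0.75·814·2.580 = 1575 W (cross-section A).
Total input = 1575 + 1550 = 3125 W.
Radiated: εσ·A_surf·T⁴ with A_surf = 2A = 5.160 m².
T⁴ = 3125/(0.75·5.67×10⁻⁸·5.160) = 1.424×10¹⁰ K⁴.

T ≈ 345 K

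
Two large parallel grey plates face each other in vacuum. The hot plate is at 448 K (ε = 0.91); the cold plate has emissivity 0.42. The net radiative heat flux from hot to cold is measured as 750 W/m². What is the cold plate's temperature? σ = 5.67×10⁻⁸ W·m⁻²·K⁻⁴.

q = σ(T₁⁴ − T₂⁴)/(1/ε₁ + 1/ε₂ − 1); denominator = 2.480.
T₂⁴ = T₁⁴ − q·(1/ε₁+1/ε₂−1)/σ = 4.028×10¹⁰ − 750·2.480/5.67×10⁻⁸
    = 7.480×10⁹ K⁴.

T₂ ≈ 294 K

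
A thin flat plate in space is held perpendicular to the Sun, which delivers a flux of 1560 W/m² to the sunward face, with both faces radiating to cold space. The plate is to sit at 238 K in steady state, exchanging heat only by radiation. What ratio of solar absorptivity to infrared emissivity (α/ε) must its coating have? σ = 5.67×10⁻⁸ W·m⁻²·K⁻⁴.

α/ε ≈ 0.233

Balance: αS·A = εσ·2A·T⁴ ⇒ α/ε = 2σT⁴/S.
α/ε = 2·5.67×10⁻⁸·(238)⁴/1560 = 2·5.67×10⁻⁸·3.209×10⁹/1560.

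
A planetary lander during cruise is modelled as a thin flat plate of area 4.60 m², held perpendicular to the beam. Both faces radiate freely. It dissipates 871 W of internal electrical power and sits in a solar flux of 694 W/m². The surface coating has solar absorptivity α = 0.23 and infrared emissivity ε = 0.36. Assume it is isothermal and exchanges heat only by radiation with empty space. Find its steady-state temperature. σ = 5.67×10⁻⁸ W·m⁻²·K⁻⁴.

T ≈ 304 K

At steady state, absorbed solar power + internal power = radiated power.
Absorbed: α·S·A_cross = 0.23·694·4.600 = 734.3 W (cross-section A).
Total input = 734.3 + 871 = 1605 W.
Radiated: εσ·A_surf·T⁴ with A_surf = 2A = 9.200 m².
T⁴ = 1605/(0.36·5.67×10⁻⁸·9.200) = 8.548×10⁹ K⁴.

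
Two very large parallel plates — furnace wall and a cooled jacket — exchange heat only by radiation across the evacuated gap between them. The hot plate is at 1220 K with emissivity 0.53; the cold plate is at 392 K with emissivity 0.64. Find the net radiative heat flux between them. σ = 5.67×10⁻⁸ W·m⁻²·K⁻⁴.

q ≈ 50700 W/m²

For two infinite grey parallel plates, q = σ(T₁⁴ − T₂⁴)/(1/ε₁ + 1/ε₂ − 1).
T₁⁴ − T₂⁴ = 2.215×10¹² − 2.361×10¹⁰ = 2.192×10¹² K⁴.
1/ε₁ + 1/ε₂ − 1 = 1.887 + 1.562 − 1 = 2.449.
q = 5.67×10⁻⁸ × 2.192×10¹² / 2.449.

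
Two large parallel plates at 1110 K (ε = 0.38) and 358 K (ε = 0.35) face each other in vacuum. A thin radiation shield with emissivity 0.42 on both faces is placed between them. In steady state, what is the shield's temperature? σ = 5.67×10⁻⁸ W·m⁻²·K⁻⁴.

In steady state the net flux on the hot side equals that on the cold side.
σ(T₁⁴−T_s⁴)/D₁ = σ(T_s⁴−T₂⁴)/D₂, with D₁ = 1/ε₁+1/ε_s−1 = 4.013, D₂ = 1/ε_s+1/ε₂−1 = 4.238.
Solve for T_s⁴: T_s⁴ = (D₂·T₁⁴ + D₁·T₂⁴)/(D₁+D₂) = 7.878×10¹¹ K⁴.

T_s ≈ 942 K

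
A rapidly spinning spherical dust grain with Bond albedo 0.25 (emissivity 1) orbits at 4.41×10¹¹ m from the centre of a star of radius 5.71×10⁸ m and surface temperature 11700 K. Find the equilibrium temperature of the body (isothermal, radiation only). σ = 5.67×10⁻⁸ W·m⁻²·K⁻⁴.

The star's surface emits σT_*⁴; at distance d the flux is S = σT_*⁴(R_*/d)².
S = 5.67×10⁻⁸·(11700)⁴·(5.71×10⁸/4.41×10¹¹)² = 1781 W/m².
For an isothermal sphere T⁴ = (1−a)S/(4σ) = 5.890×10⁹ K⁴.

T ≈ 277 K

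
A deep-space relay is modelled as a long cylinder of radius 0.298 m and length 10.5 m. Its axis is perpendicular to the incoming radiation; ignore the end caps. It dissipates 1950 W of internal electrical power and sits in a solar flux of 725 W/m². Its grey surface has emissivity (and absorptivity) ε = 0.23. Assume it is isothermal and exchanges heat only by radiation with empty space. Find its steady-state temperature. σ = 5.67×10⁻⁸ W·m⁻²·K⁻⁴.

T ≈ 329 K

At steady state, absorbed solar power + internal power = radiated power.
Absorbed: α·S·A_cross = 0.23·725·6.258 = 1044 W (cross-section 2rL).
Total input = 1044 + 1950 = 2994 W.
Radiated: εσ·A_surf·T⁴ with A_surf = 2πrL = 19.66 m².
T⁴ = 2994/(0.23·5.67×10⁻⁸·19.66) = 1.168×10¹⁰ K⁴.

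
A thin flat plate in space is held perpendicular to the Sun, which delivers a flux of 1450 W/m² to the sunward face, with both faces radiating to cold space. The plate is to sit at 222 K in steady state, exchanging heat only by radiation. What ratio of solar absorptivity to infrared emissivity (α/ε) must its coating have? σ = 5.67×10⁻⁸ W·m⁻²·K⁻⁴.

α/ε ≈ 0.190

Balance: αS·A = εσ·2A·T⁴ ⇒ α/ε = 2σT⁴/S.
α/ε = 2·5.67×10⁻⁸·(222)⁴/1450 = 2·5.67×10⁻⁸·2.429×10⁹/1450.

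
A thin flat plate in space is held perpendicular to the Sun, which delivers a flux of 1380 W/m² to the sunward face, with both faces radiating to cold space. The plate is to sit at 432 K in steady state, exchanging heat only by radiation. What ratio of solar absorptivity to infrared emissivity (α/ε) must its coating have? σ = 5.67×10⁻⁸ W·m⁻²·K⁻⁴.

α/ε ≈ 2.86

Balance: αS·A = εσ·2A·T⁴ ⇒ α/ε = 2σT⁴/S.
α/ε = 2·5.67×10⁻⁸·(432)⁴/1380 = 2·5.67×10⁻⁸·3.483×10¹⁰/1380.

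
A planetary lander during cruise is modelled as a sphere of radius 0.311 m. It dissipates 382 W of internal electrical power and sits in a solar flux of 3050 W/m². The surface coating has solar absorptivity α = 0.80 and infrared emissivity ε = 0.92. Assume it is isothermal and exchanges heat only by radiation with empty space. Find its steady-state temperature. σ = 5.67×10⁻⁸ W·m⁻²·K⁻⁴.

At steady state, absorbed solar power + internal power = radiated power.
Absorbed: α·S·A_cross = 0.80·3050·0.3039 = 741.4 W (cross-section πr²).
Total input = 741.4 + 382 = 1123 W.
Radiated: εσ·A_surf·T⁴ with A_surf = 4πr² = 1.215 m².
T⁴ = 1123/(0.92·5.67×10⁻⁸·1.215) = 1.772×10¹⁰ K⁴.

T ≈ 365 K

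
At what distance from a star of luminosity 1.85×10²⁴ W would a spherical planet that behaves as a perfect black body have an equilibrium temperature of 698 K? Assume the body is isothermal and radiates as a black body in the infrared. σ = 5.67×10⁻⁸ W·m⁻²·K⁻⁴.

d ≈ 1.65×10⁹ m

For an isothermal black-emitting sphere, (1−a)S·πr² = σ·4πr²·T⁴ ⇒ S = 4σT⁴/(1−a).
S = 4·5.67×10⁻⁸·(698)⁴/1.00 = 53840 W/m².
Flux falls as S = L/(4πd²), so d = √(L/(4πS)) = √(1.85×10²⁴/(4π·53840)).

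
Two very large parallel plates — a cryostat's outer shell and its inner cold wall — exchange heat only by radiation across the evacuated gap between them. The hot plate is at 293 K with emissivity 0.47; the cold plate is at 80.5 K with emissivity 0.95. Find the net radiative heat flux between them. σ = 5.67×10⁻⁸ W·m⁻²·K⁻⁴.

q ≈ 191 W/m²

For two infinite grey parallel plates, q = σ(T₁⁴ − T₂⁴)/(1/ε₁ + 1/ε₂ − 1).
T₁⁴ − T₂⁴ = 7.370×10⁹ − 4.199×10⁷ = 7.328×10⁹ K⁴.
1/ε₁ + 1/ε₂ − 1 = 2.128 + 1.053 − 1 = 2.180.
q = 5.67×10⁻⁸ × 7.328×10⁹ / 2.180.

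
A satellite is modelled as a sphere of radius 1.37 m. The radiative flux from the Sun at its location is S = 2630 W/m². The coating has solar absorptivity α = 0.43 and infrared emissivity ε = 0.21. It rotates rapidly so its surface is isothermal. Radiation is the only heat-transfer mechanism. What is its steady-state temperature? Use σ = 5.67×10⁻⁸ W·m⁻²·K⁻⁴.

At equilibrium, absorbed power = emitted power.
Absorbing cross-section = πr² = 5.896 m²; emitting surface = 4πr² = 23.59 m² (ratio 4).
αS·A_cross = εσ·A_surf·T⁴  ⇒  T⁴ = αS/(ε·4σ).
T⁴ = 0.430·2630/(0.21·4·5.67×10⁻⁸) = 2.374×10¹⁰ K⁴.
T = (2.374×10¹⁰)^(1/4).

T ≈ 393 K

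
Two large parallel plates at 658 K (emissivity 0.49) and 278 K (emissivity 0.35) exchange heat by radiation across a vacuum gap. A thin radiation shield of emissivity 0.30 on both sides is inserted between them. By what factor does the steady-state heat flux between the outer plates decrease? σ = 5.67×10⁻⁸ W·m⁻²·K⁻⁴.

factor ≈ 2.45

Without shield: q₀ = σΔ(T⁴)/(1/ε₁+1/ε₂−1) with denominator 3.898.
With shield the two gaps are in series; the resistances add: (1/ε₁+1/ε_s−1)+(1/ε_s+1/ε₂−1) = 4.374+5.190 = 9.565.
Heat-flux ratio q₀/q = 9.565/3.898.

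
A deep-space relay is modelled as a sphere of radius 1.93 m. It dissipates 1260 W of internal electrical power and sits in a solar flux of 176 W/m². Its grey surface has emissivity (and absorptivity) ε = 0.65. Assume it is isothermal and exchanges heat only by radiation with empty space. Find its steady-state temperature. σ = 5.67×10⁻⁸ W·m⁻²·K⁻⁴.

T ≈ 197 K

At steady state, absorbed solar power + internal power = radiated power.
Absorbed: α·S·A_cross = 0.65·176·11.70 = 1339 W (cross-section πr²).
Total input = 1339 + 1260 = 2599 W.
Radiated: εσ·A_surf·T⁴ with A_surf = 4πr² = 46.81 m².
T⁴ = 2599/(0.65·5.67×10⁻⁸·46.81) = 1.506×10⁹ K⁴.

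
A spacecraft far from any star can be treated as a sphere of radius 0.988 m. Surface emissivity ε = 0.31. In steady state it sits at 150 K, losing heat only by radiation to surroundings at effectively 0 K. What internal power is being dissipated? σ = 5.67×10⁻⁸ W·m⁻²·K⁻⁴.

P ≈ 109 W

Steady state: P = εσA T⁴.
A = 4πr² = 12.27 m²; T⁴ = (150)⁴ = 5.062×10⁸ K⁴.
P = 0.31 × 5.67×10⁻⁸ × 12.27 × 5.062×10⁸.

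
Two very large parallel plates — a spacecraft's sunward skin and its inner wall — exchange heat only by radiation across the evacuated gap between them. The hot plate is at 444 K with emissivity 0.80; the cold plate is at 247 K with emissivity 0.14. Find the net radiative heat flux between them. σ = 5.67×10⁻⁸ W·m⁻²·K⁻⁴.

q ≈ 270 W/m²

For two infinite grey parallel plates, q = σ(T₁⁴ − T₂⁴)/(1/ε₁ + 1/ε₂ − 1).
T₁⁴ − T₂⁴ = 3.886×10¹⁰ − 3.722×10⁹ = 3.514×10¹⁰ K⁴.
1/ε₁ + 1/ε₂ − 1 = 1.250 + 7.143 − 1 = 7.393.
q = 5.67×10⁻⁸ × 3.514×10¹⁰ / 7.393.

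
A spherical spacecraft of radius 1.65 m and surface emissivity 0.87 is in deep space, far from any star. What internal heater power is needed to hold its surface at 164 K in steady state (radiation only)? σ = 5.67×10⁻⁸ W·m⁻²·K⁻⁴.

P = εσ·4πr²·T⁴.
4πr² = 34.21 m²; T⁴ = 7.234×10⁸ K⁴.
P = 0.87·5.67×10⁻⁸·34.21·7.234×10⁸.

P ≈ 1220 W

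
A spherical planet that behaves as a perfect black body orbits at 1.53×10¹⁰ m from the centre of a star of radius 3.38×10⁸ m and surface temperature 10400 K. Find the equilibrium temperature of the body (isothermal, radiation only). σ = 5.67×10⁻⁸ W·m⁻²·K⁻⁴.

T ≈ 1090 K

The star's surface emits σT_*⁴; at distance d the flux is S = σT_*⁴(R_*/d)².
S = 5.67×10⁻⁸·(10400)⁴·(3.38×10⁸/1.53×10¹⁰)² = 3.237×10⁵ W/m².
For an isothermal sphere T⁴ = (1−a)S/(4σ) = 1.427×10¹² K⁴.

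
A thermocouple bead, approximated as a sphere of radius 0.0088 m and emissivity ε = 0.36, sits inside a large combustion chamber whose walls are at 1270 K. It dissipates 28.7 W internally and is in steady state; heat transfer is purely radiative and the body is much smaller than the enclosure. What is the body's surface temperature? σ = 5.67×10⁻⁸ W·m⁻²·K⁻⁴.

T ≈ 1420 K

For a small grey body in a large enclosure, net radiated power = εσA(T⁴ − T_w⁴).
Steady state: P = εσA(T⁴ − T_w⁴) with A = 4πr² = 9.731×10⁻⁴ m².
T⁴ = P/(εσA) + T_w⁴ = 28.7/(0.36·5.67×10⁻⁸·9.731×10⁻⁴) + (1270)⁴
    = 1.445×10¹² + 2.601×10¹² = 4.046×10¹² K⁴.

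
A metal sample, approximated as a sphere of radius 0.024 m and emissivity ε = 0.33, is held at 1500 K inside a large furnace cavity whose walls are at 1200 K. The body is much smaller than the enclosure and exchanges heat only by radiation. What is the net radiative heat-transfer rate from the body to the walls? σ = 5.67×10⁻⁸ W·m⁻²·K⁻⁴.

P_net ≈ 405 W

For a small grey body in a large enclosure: P_net = εσA(T_body⁴ − T_wall⁴).
A = 4πr² = 0.007238 m²; T_body⁴ − T_wall⁴ = 5.062×10¹² − 2.074×10¹² = 2.989×10¹² K⁴.
|P_net| = 0.33·5.67×10⁻⁸·0.007238·2.989×10¹².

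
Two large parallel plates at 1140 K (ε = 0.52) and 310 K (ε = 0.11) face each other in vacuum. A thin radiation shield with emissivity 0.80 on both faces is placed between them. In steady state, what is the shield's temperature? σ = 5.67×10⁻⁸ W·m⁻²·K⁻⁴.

In steady state the net flux on the hot side equals that on the cold side.
σ(T₁⁴−T_s⁴)/D₁ = σ(T_s⁴−T₂⁴)/D₂, with D₁ = 1/ε₁+1/ε_s−1 = 2.173, D₂ = 1/ε_s+1/ε₂−1 = 9.341.
Solve for T_s⁴: T_s⁴ = (D₂·T₁⁴ + D₁·T₂⁴)/(D₁+D₂) = 1.372×10¹² K⁴.

T_s ≈ 1080 K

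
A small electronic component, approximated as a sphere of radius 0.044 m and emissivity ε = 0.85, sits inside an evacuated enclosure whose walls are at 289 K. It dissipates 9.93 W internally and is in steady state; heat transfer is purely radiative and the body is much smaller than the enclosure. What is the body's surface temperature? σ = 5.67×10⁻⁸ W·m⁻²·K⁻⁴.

T ≈ 353 K

For a small grey body in a large enclosure, net radiated power = εσA(T⁴ − T_w⁴).
Steady state: P = εσA(T⁴ − T_w⁴) with A = 4πr² = 0.02433 m².
T⁴ = P/(εσA) + T_w⁴ = 9.93/(0.85·5.67×10⁻⁸·0.02433) + (289)⁴
    = 8.469×10⁹ + 6.976×10⁹ = 1.544×10¹⁰ K⁴.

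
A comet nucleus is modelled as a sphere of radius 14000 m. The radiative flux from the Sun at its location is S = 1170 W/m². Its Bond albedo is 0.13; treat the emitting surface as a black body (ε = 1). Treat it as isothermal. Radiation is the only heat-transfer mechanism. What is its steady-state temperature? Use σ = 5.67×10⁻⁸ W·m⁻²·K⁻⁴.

T ≈ 259 K

At equilibrium, absorbed power = emitted power.
Absorbing cross-section = πr² = 6.158×10⁸ m²; emitting surface = 4πr² = 2.463×10⁹ m² (ratio 4).
(1−a)S·A_cross = εσ·A_surf·T⁴  ⇒  T⁴ = (1−a)S/(4σ).
T⁴ = 0.870·1170/(4·5.67×10⁻⁸) = 4.488×10⁹ K⁴.
T = (4.488×10⁹)^(1/4).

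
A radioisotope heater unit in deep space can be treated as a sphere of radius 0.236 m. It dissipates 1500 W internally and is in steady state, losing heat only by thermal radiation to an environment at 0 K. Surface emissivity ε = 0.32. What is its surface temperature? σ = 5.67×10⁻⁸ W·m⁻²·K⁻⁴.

Steady state: internal power = radiated power, P = εσA T⁴.
Radiating area A = 4πr² = 0.6999 m².
T⁴ = P/(εσA) = 1500/(0.32·5.67×10⁻⁸·0.6999) = 1.181×10¹¹ K⁴.
T = (1.181×10¹¹)^(1/4).

T ≈ 586 K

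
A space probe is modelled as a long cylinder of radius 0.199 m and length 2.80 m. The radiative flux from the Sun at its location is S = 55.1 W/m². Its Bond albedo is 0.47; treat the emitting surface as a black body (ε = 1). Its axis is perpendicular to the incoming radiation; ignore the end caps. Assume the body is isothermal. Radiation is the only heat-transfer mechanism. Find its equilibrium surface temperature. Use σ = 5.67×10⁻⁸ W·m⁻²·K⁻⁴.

At equilibrium, absorbed power = emitted power.
Absorbing cross-section = 2rL = 1.114 m²; emitting surface = 2πrL = 3.501 m² (ratio π).
(1−a)S·A_cross = εσ·A_surf·T⁴  ⇒  T⁴ = (1−a)S/(πσ).
T⁴ = 0.530·55.1/(π·5.67×10⁻⁸) = 1.639×10⁸ K⁴.
T = (1.639×10⁸)^(1/4).

T ≈ 113 K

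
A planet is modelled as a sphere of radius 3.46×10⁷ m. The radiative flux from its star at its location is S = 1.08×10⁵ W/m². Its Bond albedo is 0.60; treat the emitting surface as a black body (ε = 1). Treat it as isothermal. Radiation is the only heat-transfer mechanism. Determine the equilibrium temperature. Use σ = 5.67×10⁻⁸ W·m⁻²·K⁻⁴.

T ≈ 661 K

At equilibrium, absorbed power = emitted power.
Absorbing cross-section = πr² = 3.761×10¹⁵ m²; emitting surface = 4πr² = 1.504×10¹⁶ m² (ratio 4).
(1−a)S·A_cross = εσ·A_surf·T⁴  ⇒  T⁴ = (1−a)S/(4σ).
T⁴ = 0.400·1.08×10⁵/(4·5.67×10⁻⁸) = 1.905×10¹¹ K⁴.
T = (1.905×10¹¹)^(1/4).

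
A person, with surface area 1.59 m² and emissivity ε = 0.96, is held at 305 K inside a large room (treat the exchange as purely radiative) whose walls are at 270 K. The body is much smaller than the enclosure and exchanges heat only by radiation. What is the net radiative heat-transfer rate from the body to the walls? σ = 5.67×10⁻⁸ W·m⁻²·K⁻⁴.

For a small grey body in a large enclosure: P_net = εσA(T_body⁴ − T_wall⁴).
A = 1.59 m²; T_body⁴ − T_wall⁴ = 8.654×10⁹ − 5.314×10⁹ = 3.339×10⁹ K⁴.
|P_net| = 0.96·5.67×10⁻⁸·1.590·3.339×10⁹.

P_net ≈ 289 W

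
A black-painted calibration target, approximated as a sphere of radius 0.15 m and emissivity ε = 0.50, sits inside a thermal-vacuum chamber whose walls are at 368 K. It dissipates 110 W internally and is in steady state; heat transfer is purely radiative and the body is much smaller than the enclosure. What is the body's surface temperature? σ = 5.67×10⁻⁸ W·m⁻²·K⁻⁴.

For a small grey body in a large enclosure, net radiated power = εσA(T⁴ − T_w⁴).
Steady state: P = εσA(T⁴ − T_w⁴) with A = 4πr² = 0.2827 m².
T⁴ = P/(εσA) + T_w⁴ = 110/(0.50·5.67×10⁻⁸·0.2827) + (368)⁴
    = 1.372×10¹⁰ + 1.834×10¹⁰ = 3.206×10¹⁰ K⁴.

T ≈ 423 K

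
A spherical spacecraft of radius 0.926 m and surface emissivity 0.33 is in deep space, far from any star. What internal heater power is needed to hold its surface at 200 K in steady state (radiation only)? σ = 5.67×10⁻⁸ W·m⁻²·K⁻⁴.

P ≈ 323 W

P = εσ·4πr²·T⁴.
4πr² = 10.78 m²; T⁴ = 1.600×10⁹ K⁴.
P = 0.33·5.67×10⁻⁸·10.78·1.600×10⁹.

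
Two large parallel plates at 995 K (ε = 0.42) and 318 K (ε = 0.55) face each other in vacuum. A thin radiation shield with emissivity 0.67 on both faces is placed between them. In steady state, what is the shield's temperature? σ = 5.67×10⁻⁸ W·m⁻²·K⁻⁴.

In steady state the net flux on the hot side equals that on the cold side.
σ(T₁⁴−T_s⁴)/D₁ = σ(T_s⁴−T₂⁴)/D₂, with D₁ = 1/ε₁+1/ε_s−1 = 2.873, D₂ = 1/ε_s+1/ε₂−1 = 2.311.
Solve for T_s⁴: T_s⁴ = (D₂·T₁⁴ + D₁·T₂⁴)/(D₁+D₂) = 4.425×10¹¹ K⁴.

T_s ≈ 816 K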